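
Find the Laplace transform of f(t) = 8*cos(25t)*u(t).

Standard pair: cos(wt)*u(t) <-> s/(s^2+w^2)
With w = 25: L{8*cos(25t)*u(t)} = 8s/(s^2+625)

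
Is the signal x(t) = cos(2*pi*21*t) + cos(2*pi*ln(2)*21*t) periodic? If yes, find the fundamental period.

f1 = 21 Hz, f2 = 21*ln(2) Hz
Ratio f2/f1 = ln(2), which is irrational.
Since the frequency ratio is irrational, no common period exists.
The signal is not periodic.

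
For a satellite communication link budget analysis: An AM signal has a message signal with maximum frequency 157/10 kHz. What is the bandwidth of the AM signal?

In AM (double-sideband), the bandwidth is twice the message frequency.
BW = 2 * f_m = 2 * 157/10 kHz = 157/5 kHz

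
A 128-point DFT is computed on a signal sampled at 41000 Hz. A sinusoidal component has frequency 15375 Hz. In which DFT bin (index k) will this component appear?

DFT frequency resolution = f_s/N = 41000/128 = 5125/16 Hz
Bin index k = f_signal / resolution = 15375 / 5125/16 = 48
The signal frequency 15375 Hz falls in DFT bin k = 48.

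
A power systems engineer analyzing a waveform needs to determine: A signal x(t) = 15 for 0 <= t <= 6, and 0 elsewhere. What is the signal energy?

Energy = integral of |x(t)|^2 dt over the signal duration
= 15^2 * 6 = 225 * 6 = 1350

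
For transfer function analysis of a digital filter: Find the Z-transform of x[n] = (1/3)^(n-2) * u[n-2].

Time-shifting property: if X(z) = Z{x[n]}, then Z{x[n-d]} = z^(-d) * X(z)
X(z) = z/(z - 1/3) for x[n] = (1/3)^n * u[n]
Z{x[n-2]} = z^(-2) * z/(z - 1/3) = z^(-1)/(z - 1/3)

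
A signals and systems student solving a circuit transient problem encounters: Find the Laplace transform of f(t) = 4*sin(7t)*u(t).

Standard pair: sin(wt)*u(t) <-> w/(s^2+w^2)
With w = 7: L{4*sin(7t)*u(t)} = 28/(s^2+49)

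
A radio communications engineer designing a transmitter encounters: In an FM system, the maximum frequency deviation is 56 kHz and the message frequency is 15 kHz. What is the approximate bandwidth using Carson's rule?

Carson's rule: BW = 2*(delta_f + f_m)
= 2*(56 + 15) kHz = 142 kHz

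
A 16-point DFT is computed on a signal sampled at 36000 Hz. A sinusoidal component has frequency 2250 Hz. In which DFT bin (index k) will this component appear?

DFT frequency resolution = f_s/N = 36000/16 = 2250 Hz
Bin index k = f_signal / resolution = 2250 / 2250 = 1
The signal frequency 2250 Hz falls in DFT bin k = 1.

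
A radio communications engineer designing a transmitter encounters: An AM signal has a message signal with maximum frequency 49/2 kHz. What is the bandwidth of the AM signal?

In AM (double-sideband), the bandwidth is twice the message frequency.
BW = 2 * f_m = 2 * 49/2 kHz = 49 kHz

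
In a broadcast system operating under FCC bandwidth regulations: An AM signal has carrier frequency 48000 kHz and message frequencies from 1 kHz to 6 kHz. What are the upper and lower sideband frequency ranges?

Upper sideband (USB) = fc + [fm_low, fm_high] = 48000 + [1, 6] = [48001, 48006] kHz
Lower sideband (LSB) = fc - [fm_high, fm_low] = 48000 - [6, 1] = [47994, 47999] kHz
Total occupied spectrum: 47994 kHz to 48006 kHz (plus carrier at 48000 kHz)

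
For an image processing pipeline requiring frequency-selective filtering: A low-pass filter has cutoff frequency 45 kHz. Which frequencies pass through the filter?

A low-pass filter passes all frequencies below the cutoff frequency 45 kHz and attenuates higher frequencies.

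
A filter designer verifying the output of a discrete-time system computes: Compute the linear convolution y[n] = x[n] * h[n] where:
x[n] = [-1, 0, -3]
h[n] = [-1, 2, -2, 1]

y[n] = sum_k x[k]*h[n-k]. Output length = len(x) + len(h) - 1 = 3 + 4 - 1 = 6.
y[0] = -1*-1 = 1
y[1] = 0*-1 + -1*2 = -2
y[2] = -3*-1 + 0*2 + -1*-2 = 5
y[3] = -3*2 + 0*-2 + -1*1 = -7
y[4] = -3*-2 + 0*1 = 6
y[5] = -3*1 = -3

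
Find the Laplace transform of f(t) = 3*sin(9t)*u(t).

Standard pair: sin(wt)*u(t) <-> w/(s^2+w^2)
With w = 9: L{3*sin(9t)*u(t)} = 27/(s^2+81)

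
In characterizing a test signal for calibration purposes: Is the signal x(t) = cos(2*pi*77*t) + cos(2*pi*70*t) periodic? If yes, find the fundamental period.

f1 = 77 Hz, f2 = 70 Hz
Period T1 = 1/77, T2 = 1/70
Ratio T1/T2 = 70/77, which is rational.
The signal is periodic with fundamental period T = 1/GCD(77,70) = 1/7 s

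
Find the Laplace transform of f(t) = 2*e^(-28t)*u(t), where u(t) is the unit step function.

Standard Laplace transform pair:
e^(-at)*u(t) <-> 1/(s+a)
With a = 28: L{2*e^(-28t)*u(t)} = 2/(s+28), ROC: Re(s) > -28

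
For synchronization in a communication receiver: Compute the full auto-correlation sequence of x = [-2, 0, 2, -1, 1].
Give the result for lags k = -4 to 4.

r_xx[k] = sum_m x[m]*x[m+k], indexed from 0, for k = -4 to 4:
  r_xx[-4] = x[4]*x[0] = -2
  r_xx[-3] = x[3]*x[0] + x[4]*x[1] = 2
  r_xx[-2] = x[2]*x[0] + x[3]*x[1] + x[4]*x[2] = -2
  r_xx[-1] = x[1]*x[0] + x[2]*x[1] + x[3]*x[2] + x[4]*x[3] = -3
  r_xx[0] = x[0]*x[0] + x[1]*x[1] + x[2]*x[2] + x[3]*x[3] + x[4]*x[4] = 10
  r_xx[1] = x[0]*x[1] + x[1]*x[2] + x[2]*x[3] + x[3]*x[4] = -3
  r_xx[2] = x[0]*x[2] + x[1]*x[3] + x[2]*x[4] = -2
  r_xx[3] = x[0]*x[3] + x[1]*x[4] = 2
  r_xx[4] = x[0]*x[4] = -2
r_xx = [-2, 2, -2, -3, 10, -3, -2, 2, -2]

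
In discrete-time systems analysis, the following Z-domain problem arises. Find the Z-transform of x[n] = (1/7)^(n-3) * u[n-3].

Time-shifting property: if X(z) = Z{x[n]}, then Z{x[n-d]} = z^(-d) * X(z)
X(z) = z/(z - 1/7) for x[n] = (1/7)^n * u[n]
Z{x[n-3]} = z^(-3) * z/(z - 1/7) = z^(-2)/(z - 1/7)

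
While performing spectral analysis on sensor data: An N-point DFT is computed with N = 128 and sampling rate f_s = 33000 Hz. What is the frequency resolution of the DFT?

DFT frequency resolution = f_s / N
= 33000 / 128 = 4125/16 Hz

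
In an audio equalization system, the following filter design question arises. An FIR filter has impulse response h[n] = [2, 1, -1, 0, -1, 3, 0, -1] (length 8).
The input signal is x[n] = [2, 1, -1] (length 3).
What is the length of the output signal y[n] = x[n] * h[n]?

For linear convolution, the output length is:
len(y) = len(x) + len(h) - 1 = 3 + 8 - 1 = 10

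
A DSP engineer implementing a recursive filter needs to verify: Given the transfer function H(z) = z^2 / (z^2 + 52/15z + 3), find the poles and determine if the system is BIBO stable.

Poles are roots of the denominator: z^2 + 52/15z + 3 = 0.
Quadratic formula: z = [-(52/15) +/- sqrt((52/15)^2 - 4*(3))] / 2
Discriminant = 2704/225 - 12 = 4/225; sqrt = 2/15.
z = (-52/15 +/- 2/15) / 2 => z = -5/3 or z = -9/5.
|p1| = 5/3, |p2| = 9/5.
For BIBO stability, all poles must lie inside the unit circle (|p| < 1).
System is UNSTABLE since at least one |p| >= 1.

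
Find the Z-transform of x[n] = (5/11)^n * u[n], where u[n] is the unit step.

The Z-transform of a^n * u[n] is z/(z-a) for |z| > |a|.
Here a = 5/11, so X(z) = z/(z - (5/11)) = 11z/(11z - 5)
ROC: |z| > 5/11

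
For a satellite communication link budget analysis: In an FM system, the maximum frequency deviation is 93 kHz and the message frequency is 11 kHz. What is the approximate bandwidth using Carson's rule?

Carson's rule: BW = 2*(delta_f + f_m)
= 2*(93 + 11) kHz = 208 kHz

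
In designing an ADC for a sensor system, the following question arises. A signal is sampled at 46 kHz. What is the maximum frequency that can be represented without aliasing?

The maximum frequency that can be represented without aliasing
is the Nyquist frequency: f_max = f_s / 2 = 46 kHz / 2 = 23 kHz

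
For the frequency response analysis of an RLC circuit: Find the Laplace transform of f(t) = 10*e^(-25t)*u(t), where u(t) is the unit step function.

Standard Laplace transform pair:
e^(-at)*u(t) <-> 1/(s+a)
With a = 25: L{10*e^(-25t)*u(t)} = 10/(s+25), ROC: Re(s) > -25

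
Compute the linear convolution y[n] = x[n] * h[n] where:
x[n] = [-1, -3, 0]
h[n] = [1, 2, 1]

y[n] = sum_k x[k]*h[n-k]. Output length = len(x) + len(h) - 1 = 3 + 3 - 1 = 5.
y[0] = -1*1 = -1
y[1] = -3*1 + -1*2 = -5
y[2] = 0*1 + -3*2 + -1*1 = -7
y[3] = 0*2 + -3*1 = -3
y[4] = 0*1 = 0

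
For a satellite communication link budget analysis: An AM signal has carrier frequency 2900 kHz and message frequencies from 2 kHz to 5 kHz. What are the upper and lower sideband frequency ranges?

Upper sideband (USB) = fc + [fm_low, fm_high] = 2900 + [2, 5] = [2902, 2905] kHz
Lower sideband (LSB) = fc - [fm_high, fm_low] = 2900 - [5, 2] = [2895, 2898] kHz
Total occupied spectrum: 2895 kHz to 2905 kHz (plus carrier at 2900 kHz)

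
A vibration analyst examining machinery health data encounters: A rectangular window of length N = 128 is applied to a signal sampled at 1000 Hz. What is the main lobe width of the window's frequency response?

For a rectangular window of length N,
the main lobe width in frequency is 2*f_s/N.
= 2*1000/128 = 125/8 Hz
This determines the minimum frequency separation for resolving two sinusoids.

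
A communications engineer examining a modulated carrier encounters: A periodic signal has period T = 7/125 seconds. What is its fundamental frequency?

The fundamental frequency is the reciprocal of the period.
f = 1/T = 1/(7/125) = 125/7 Hz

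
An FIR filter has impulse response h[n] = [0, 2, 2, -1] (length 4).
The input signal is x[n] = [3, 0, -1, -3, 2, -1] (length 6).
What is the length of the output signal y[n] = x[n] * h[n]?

For linear convolution, the output length is:
len(y) = len(x) + len(h) - 1 = 6 + 4 - 1 = 9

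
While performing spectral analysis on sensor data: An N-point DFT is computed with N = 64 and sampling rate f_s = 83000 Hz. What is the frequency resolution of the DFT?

DFT frequency resolution = f_s / N
= 83000 / 64 = 10375/8 Hz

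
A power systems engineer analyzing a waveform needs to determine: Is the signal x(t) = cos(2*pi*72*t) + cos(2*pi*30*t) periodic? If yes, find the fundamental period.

f1 = 72 Hz, f2 = 30 Hz
Period T1 = 1/72, T2 = 1/30
Ratio T1/T2 = 30/72, which is rational.
The signal is periodic with fundamental period T = 1/GCD(72,30) = 1/6 s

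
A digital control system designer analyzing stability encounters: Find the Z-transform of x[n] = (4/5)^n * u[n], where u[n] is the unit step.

The Z-transform of a^n * u[n] is z/(z-a) for |z| > |a|.
Here a = 4/5, so X(z) = z/(z - (4/5)) = 5z/(5z - 4)
ROC: |z| > 4/5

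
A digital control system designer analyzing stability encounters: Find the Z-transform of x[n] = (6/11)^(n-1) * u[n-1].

Time-shifting property: if X(z) = Z{x[n]}, then Z{x[n-d]} = z^(-d) * X(z)
X(z) = z/(z - 6/11) for x[n] = (6/11)^n * u[n]
Z{x[n-1]} = z^(-1) * z/(z - 6/11) = 1/(z - 6/11)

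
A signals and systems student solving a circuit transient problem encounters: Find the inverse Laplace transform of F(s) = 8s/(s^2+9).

Standard pair: s/(s^2+w^2) <-> cos(wt)*u(t)
With k=8, w=3: f(t) = 8*cos(3t)*u(t)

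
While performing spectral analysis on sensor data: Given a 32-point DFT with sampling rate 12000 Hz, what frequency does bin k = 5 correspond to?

The frequency of DFT bin k is: f_k = k * f_s / N
f_5 = 5 * 12000 / 32 = 1875 Hz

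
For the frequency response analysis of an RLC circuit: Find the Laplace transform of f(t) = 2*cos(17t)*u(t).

Standard pair: cos(wt)*u(t) <-> s/(s^2+w^2)
With w = 17: L{2*cos(17t)*u(t)} = 2s/(s^2+289)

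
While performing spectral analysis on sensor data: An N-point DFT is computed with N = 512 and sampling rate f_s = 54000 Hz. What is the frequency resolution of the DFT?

DFT frequency resolution = f_s / N
= 54000 / 512 = 3375/32 Hz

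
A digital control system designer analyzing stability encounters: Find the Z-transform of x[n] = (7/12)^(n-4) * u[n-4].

Time-shifting property: if X(z) = Z{x[n]}, then Z{x[n-d]} = z^(-d) * X(z)
X(z) = z/(z - 7/12) for x[n] = (7/12)^n * u[n]
Z{x[n-4]} = z^(-4) * z/(z - 7/12) = z^(-3)/(z - 7/12)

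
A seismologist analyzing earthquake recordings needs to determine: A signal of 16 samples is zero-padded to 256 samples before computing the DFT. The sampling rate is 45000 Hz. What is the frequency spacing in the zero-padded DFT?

Original DFT: N = 16, resolution = f_s/N = 45000/16 = 5625/2 Hz
Zero-padded DFT: N = 256, resolution = f_s/N = 45000/256 = 5625/32 Hz
Zero-padding interpolates the spectrum (finer frequency grid)
but does NOT improve the true spectral resolution (ability to resolve close frequencies).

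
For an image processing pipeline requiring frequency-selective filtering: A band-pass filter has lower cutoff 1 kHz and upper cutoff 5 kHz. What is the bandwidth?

Bandwidth = f_high - f_low
= 5 kHz - 1 kHz = 4 kHz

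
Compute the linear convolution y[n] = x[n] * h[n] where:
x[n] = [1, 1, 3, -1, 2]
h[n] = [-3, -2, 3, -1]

y[n] = sum_k x[k]*h[n-k]. Output length = len(x) + len(h) - 1 = 5 + 4 - 1 = 8.
y[0] = 1*-3 = -3
y[1] = 1*-3 + 1*-2 = -5
y[2] = 3*-3 + 1*-2 + 1*3 = -8
y[3] = -1*-3 + 3*-2 + 1*3 + 1*-1 = -1
y[4] = 2*-3 + -1*-2 + 3*3 + 1*-1 = 4
y[5] = 2*-2 + -1*3 + 3*-1 = -10
y[6] = 2*3 + -1*-1 = 7
y[7] = 2*-1 = -2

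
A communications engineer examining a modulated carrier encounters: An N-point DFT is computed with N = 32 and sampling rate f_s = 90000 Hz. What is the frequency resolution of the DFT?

DFT frequency resolution = f_s / N
= 90000 / 32 = 5625/2 Hz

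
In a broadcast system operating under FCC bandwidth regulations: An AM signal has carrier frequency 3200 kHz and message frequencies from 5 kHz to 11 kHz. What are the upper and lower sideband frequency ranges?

Upper sideband (USB) = fc + [fm_low, fm_high] = 3200 + [5, 11] = [3205, 3211] kHz
Lower sideband (LSB) = fc - [fm_high, fm_low] = 3200 - [11, 5] = [3189, 3195] kHz
Total occupied spectrum: 3189 kHz to 3211 kHz (plus carrier at 3200 kHz)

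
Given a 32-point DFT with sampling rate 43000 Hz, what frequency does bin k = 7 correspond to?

The frequency of DFT bin k is: f_k = k * f_s / N
f_7 = 7 * 43000 / 32 = 37625/4 Hz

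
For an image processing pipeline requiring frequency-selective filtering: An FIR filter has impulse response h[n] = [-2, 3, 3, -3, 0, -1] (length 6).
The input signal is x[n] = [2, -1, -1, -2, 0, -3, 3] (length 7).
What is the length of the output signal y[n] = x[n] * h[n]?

For linear convolution, the output length is:
len(y) = len(x) + len(h) - 1 = 7 + 6 - 1 = 12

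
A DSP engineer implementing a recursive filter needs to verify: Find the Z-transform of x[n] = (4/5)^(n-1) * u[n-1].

Time-shifting property: if X(z) = Z{x[n]}, then Z{x[n-d]} = z^(-d) * X(z)
X(z) = z/(z - 4/5) for x[n] = (4/5)^n * u[n]
Z{x[n-1]} = z^(-1) * z/(z - 4/5) = 1/(z - 4/5)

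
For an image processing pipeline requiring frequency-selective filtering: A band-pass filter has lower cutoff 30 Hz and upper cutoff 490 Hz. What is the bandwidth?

Bandwidth = f_high - f_low
= 490 Hz - 30 Hz = 460 Hz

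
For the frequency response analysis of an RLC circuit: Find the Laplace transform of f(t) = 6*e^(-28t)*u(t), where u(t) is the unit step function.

Standard Laplace transform pair:
e^(-at)*u(t) <-> 1/(s+a)
With a = 28: L{6*e^(-28t)*u(t)} = 6/(s+28), ROC: Re(s) > -28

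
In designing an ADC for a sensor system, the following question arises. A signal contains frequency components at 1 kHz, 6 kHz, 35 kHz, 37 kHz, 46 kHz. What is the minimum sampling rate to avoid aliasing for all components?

The highest frequency component is f_max = 46 kHz.
Nyquist rate = 2 * f_max = 2 * 46 kHz = 92 kHz.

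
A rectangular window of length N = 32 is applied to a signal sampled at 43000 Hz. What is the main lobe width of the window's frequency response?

For a rectangular window of length N,
the main lobe width in frequency is 2*f_s/N.
= 2*43000/32 = 5375/2 Hz
This determines the minimum frequency separation for resolving two sinusoids.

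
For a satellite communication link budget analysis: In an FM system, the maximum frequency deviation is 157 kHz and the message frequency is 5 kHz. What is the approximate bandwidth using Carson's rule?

Carson's rule: BW = 2*(delta_f + f_m)
= 2*(157 + 5) kHz = 324 kHz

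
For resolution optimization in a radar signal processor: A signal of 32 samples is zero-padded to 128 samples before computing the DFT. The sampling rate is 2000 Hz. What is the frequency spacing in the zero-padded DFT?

Original DFT: N = 32, resolution = f_s/N = 2000/32 = 125/2 Hz
Zero-padded DFT: N = 128, resolution = f_s/N = 2000/128 = 125/8 Hz
Zero-padding interpolates the spectrum (finer frequency grid)
but does NOT improve the true spectral resolution (ability to resolve close frequencies).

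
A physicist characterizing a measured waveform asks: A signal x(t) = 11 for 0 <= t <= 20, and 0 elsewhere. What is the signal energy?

Energy = integral of |x(t)|^2 dt over the signal duration
= 11^2 * 20 = 121 * 20 = 2420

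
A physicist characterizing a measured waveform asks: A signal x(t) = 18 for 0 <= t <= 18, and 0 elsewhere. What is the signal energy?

Energy = integral of |x(t)|^2 dt over the signal duration
= 18^2 * 18 = 324 * 18 = 5832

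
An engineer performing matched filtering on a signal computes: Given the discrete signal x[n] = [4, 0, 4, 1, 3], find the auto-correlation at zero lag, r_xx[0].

The auto-correlation at zero lag r_xx[0] equals the signal energy.
r_xx[0] = sum of x[n]^2 = 4^2 + 0^2 + 4^2 + 1^2 + 3^2
= 16 + 0 + 16 + 1 + 9 = 42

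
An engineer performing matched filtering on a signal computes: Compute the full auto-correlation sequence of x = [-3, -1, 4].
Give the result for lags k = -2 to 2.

r_xx[k] = sum_m x[m]*x[m+k], indexed from 0, for k = -2 to 2:
  r_xx[-2] = x[2]*x[0] = -12
  r_xx[-1] = x[1]*x[0] + x[2]*x[1] = -1
  r_xx[0] = x[0]*x[0] + x[1]*x[1] + x[2]*x[2] = 26
  r_xx[1] = x[0]*x[1] + x[1]*x[2] = -1
  r_xx[2] = x[0]*x[2] = -12
r_xx = [-12, -1, 26, -1, -12]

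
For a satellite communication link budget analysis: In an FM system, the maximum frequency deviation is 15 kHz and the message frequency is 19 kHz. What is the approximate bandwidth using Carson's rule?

Carson's rule: BW = 2*(delta_f + f_m)
= 2*(15 + 19) kHz = 68 kHz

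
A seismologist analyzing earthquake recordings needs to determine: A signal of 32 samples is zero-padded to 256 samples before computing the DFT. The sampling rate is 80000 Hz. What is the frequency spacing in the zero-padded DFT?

Original DFT: N = 32, resolution = f_s/N = 80000/32 = 2500 Hz
Zero-padded DFT: N = 256, resolution = f_s/N = 80000/256 = 625/2 Hz
Zero-padding interpolates the spectrum (finer frequency grid)
but does NOT improve the true spectral resolution (ability to resolve close frequencies).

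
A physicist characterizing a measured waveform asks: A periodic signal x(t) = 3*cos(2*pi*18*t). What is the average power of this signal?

Average power of A*cos(wt) is A^2/2.
P = 3^2 / 2 = 9/2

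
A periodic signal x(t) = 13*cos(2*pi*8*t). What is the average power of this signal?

Average power of A*cos(wt) is A^2/2.
P = 13^2 / 2 = 169/2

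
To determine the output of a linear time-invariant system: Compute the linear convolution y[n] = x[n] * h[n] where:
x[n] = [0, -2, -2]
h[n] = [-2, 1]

y[n] = sum_k x[k]*h[n-k]. Output length = len(x) + len(h) - 1 = 3 + 2 - 1 = 4.
y[0] = 0*-2 = 0
y[1] = -2*-2 + 0*1 = 4
y[2] = -2*-2 + -2*1 = 2
y[3] = -2*1 = -2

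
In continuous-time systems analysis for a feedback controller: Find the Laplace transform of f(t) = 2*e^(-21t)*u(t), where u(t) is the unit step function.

Standard Laplace transform pair:
e^(-at)*u(t) <-> 1/(s+a)
With a = 21: L{2*e^(-21t)*u(t)} = 2/(s+21), ROC: Re(s) > -21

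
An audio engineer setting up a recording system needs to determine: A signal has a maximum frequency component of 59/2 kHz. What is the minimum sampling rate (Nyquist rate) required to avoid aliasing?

By the Nyquist-Shannon sampling theorem,
the minimum sampling rate (Nyquist rate) must be at least 2 * f_max.
Nyquist rate = 2 * 59/2 kHz = 59 kHz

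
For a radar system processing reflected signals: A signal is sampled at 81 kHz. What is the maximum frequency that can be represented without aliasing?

The maximum frequency that can be represented without aliasing
is the Nyquist frequency: f_max = f_s / 2 = 81 kHz / 2 = 81/2 kHz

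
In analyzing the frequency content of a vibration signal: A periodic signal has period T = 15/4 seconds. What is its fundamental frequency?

The fundamental frequency is the reciprocal of the period.
f = 1/T = 1/(15/4) = 4/15 Hz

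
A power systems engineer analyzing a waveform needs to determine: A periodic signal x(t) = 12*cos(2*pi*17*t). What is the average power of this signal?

Average power of A*cos(wt) is A^2/2.
P = 12^2 / 2 = 144/2 = 72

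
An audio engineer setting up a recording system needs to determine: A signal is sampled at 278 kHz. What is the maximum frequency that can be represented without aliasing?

The maximum frequency that can be represented without aliasing
is the Nyquist frequency: f_max = f_s / 2 = 278 kHz / 2 = 139 kHz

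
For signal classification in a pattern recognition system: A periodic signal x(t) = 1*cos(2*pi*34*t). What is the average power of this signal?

Average power of A*cos(wt) is A^2/2.
P = 1^2 / 2 = 1/2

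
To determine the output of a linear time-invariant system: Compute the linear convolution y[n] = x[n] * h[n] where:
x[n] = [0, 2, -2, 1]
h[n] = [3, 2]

y[n] = sum_k x[k]*h[n-k]. Output length = len(x) + len(h) - 1 = 4 + 2 - 1 = 5.
y[0] = 0*3 = 0
y[1] = 2*3 + 0*2 = 6
y[2] = -2*3 + 2*2 = -2
y[3] = 1*3 + -2*2 = -1
y[4] = 1*2 = 2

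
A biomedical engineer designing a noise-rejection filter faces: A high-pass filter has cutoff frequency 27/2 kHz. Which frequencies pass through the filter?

A high-pass filter passes all frequencies above the cutoff frequency 27/2 kHz and attenuates lower frequencies.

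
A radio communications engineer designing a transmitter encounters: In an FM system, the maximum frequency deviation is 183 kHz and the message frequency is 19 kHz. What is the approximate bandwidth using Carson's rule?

Carson's rule: BW = 2*(delta_f + f_m)
= 2*(183 + 19) kHz = 404 kHz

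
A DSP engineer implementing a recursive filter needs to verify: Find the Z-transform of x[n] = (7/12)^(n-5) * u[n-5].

Time-shifting property: if X(z) = Z{x[n]}, then Z{x[n-d]} = z^(-d) * X(z)
X(z) = z/(z - 7/12) for x[n] = (7/12)^n * u[n]
Z{x[n-5]} = z^(-5) * z/(z - 7/12) = z^(-4)/(z - 7/12)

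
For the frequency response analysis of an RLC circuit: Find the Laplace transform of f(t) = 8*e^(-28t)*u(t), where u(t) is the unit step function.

Standard Laplace transform pair:
e^(-at)*u(t) <-> 1/(s+a)
With a = 28: L{8*e^(-28t)*u(t)} = 8/(s+28), ROC: Re(s) > -28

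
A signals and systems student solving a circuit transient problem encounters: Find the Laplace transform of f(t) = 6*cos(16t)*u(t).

Standard pair: cos(wt)*u(t) <-> s/(s^2+w^2)
With w = 16: L{6*cos(16t)*u(t)} = 6s/(s^2+256)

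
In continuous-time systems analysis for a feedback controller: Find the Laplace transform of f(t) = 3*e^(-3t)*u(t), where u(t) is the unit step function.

Standard Laplace transform pair:
e^(-at)*u(t) <-> 1/(s+a)
With a = 3: L{3*e^(-3t)*u(t)} = 3/(s+3), ROC: Re(s) > -3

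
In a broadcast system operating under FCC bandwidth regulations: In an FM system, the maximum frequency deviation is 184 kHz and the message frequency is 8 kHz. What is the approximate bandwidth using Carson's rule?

Carson's rule: BW = 2*(delta_f + f_m)
= 2*(184 + 8) kHz = 384 kHz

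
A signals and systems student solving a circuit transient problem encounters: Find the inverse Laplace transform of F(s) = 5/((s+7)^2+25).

Standard pair: w/((s+a)^2+w^2) <-> e^(-at)*sin(wt)*u(t)
With a=7, w=5: f(t) = e^(-7t)*sin(5t)*u(t)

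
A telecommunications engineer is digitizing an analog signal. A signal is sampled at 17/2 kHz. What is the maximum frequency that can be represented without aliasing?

The maximum frequency that can be represented without aliasing
is the Nyquist frequency: f_max = f_s / 2 = 17/2 kHz / 2 = 17/4 kHz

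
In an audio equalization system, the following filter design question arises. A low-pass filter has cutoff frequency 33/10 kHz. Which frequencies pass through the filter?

A low-pass filter passes all frequencies below the cutoff frequency 33/10 kHz and attenuates higher frequencies.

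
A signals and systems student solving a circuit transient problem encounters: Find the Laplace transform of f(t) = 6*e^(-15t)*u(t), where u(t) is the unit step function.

Standard Laplace transform pair:
e^(-at)*u(t) <-> 1/(s+a)
With a = 15: L{6*e^(-15t)*u(t)} = 6/(s+15), ROC: Re(s) > -15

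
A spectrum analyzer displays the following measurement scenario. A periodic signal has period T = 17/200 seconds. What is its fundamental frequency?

The fundamental frequency is the reciprocal of the period.
f = 1/T = 1/(17/200) = 200/17 Hz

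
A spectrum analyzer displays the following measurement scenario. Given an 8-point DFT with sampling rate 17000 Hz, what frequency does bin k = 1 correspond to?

The frequency of DFT bin k is: f_k = k * f_s / N
f_1 = 1 * 17000 / 8 = 2125 Hz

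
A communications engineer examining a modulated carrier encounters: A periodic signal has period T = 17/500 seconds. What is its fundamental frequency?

The fundamental frequency is the reciprocal of the period.
f = 1/T = 1/(17/500) = 500/17 Hz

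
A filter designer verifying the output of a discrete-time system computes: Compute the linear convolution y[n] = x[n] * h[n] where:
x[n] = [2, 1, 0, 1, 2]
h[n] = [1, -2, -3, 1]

y[n] = sum_k x[k]*h[n-k]. Output length = len(x) + len(h) - 1 = 5 + 4 - 1 = 8.
y[0] = 2*1 = 2
y[1] = 1*1 + 2*-2 = -3
y[2] = 0*1 + 1*-2 + 2*-3 = -8
y[3] = 1*1 + 0*-2 + 1*-3 + 2*1 = 0
y[4] = 2*1 + 1*-2 + 0*-3 + 1*1 = 1
y[5] = 2*-2 + 1*-3 + 0*1 = -7
y[6] = 2*-3 + 1*1 = -5
y[7] = 2*1 = 2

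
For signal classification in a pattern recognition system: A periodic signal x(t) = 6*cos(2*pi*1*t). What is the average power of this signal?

Average power of A*cos(wt) is A^2/2.
P = 6^2 / 2 = 36/2 = 18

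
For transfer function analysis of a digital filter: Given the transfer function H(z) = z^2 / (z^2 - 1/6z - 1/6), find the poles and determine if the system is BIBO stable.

Poles are roots of the denominator: z^2 - 1/6z - 1/6 = 0.
Quadratic formula: z = [-(-1/6) +/- sqrt((-1/6)^2 - 4*(-1/6))] / 2
Discriminant = 1/36 + 2/3 = 25/36; sqrt = 5/6.
z = (1/6 +/- 5/6) / 2 => z = 1/2 or z = -1/3.
|p1| = 1/3, |p2| = 1/2.
For BIBO stability, all poles must lie inside the unit circle (|p| < 1).
System is STABLE since both |p| < 1.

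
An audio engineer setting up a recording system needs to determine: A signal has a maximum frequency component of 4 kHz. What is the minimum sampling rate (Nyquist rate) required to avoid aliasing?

By the Nyquist-Shannon sampling theorem,
the minimum sampling rate (Nyquist rate) must be at least 2 * f_max.
Nyquist rate = 2 * 4 kHz = 8 kHz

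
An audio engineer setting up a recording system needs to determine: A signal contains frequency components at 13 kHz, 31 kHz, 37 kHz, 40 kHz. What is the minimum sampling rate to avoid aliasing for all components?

The highest frequency component is f_max = 40 kHz.
Nyquist rate = 2 * f_max = 2 * 40 kHz = 80 kHz.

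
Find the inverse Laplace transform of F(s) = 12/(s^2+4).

Standard pair: w/(s^2+w^2) <-> sin(wt)*u(t)
Recognize w^2 = 4, so w = 2; numerator 12 = 6*2.
f(t) = 6*sin(2t)*u(t)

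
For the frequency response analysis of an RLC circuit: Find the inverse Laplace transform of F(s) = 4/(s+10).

Standard pair: k/(s+a) <-> k*e^(-at)*u(t)
With k=4, a=10: f(t) = 4*e^(-10t)*u(t)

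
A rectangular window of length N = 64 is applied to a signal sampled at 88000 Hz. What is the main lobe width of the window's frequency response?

For a rectangular window of length N,
the main lobe width in frequency is 2*f_s/N.
= 2*88000/64 = 2750 Hz
This determines the minimum frequency separation for resolving two sinusoids.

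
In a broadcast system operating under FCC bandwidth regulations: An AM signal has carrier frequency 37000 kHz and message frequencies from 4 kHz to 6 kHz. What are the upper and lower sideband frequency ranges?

Upper sideband (USB) = fc + [fm_low, fm_high] = 37000 + [4, 6] = [37004, 37006] kHz
Lower sideband (LSB) = fc - [fm_high, fm_low] = 37000 - [6, 4] = [36994, 36996] kHz
Total occupied spectrum: 36994 kHz to 37006 kHz (plus carrier at 37000 kHz)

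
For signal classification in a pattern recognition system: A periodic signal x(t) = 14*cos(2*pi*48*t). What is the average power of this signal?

Average power of A*cos(wt) is A^2/2.
P = 14^2 / 2 = 196/2 = 98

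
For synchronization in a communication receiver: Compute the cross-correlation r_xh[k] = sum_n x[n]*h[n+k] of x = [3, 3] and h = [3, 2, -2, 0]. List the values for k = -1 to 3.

Both sequences indexed from 0 and zero outside their support.
Lags with overlap: k = -1 to 3.
  r_xh[-1] = x[1]*h[0] = 9
  r_xh[0] = x[0]*h[0] + x[1]*h[1] = 15
  r_xh[1] = x[0]*h[1] + x[1]*h[2] = 0
  r_xh[2] = x[0]*h[2] + x[1]*h[3] = -6
  r_xh[3] = x[0]*h[3] = 0
r_xh = [9, 15, 0, -6, 0] (for k = -1, ..., 3)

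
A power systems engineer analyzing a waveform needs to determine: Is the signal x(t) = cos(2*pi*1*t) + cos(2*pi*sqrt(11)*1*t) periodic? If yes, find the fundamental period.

f1 = 1 Hz, f2 = 1*sqrt(11) Hz
Ratio f2/f1 = sqrt(11), which is irrational.
Since the frequency ratio is irrational, no common period exists.
The signal is not periodic.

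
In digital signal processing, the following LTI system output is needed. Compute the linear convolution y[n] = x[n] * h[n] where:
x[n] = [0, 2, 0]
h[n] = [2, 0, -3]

y[n] = sum_k x[k]*h[n-k]. Output length = len(x) + len(h) - 1 = 3 + 3 - 1 = 5.
y[0] = 0*2 = 0
y[1] = 2*2 + 0*0 = 4
y[2] = 0*2 + 2*0 + 0*-3 = 0
y[3] = 0*0 + 2*-3 = -6
y[4] = 0*-3 = 0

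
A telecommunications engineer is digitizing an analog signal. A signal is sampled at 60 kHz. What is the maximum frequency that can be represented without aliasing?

The maximum frequency that can be represented without aliasing
is the Nyquist frequency: f_max = f_s / 2 = 60 kHz / 2 = 30 kHz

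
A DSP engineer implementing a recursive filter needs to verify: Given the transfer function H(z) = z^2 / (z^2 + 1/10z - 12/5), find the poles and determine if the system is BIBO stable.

Poles are roots of the denominator: z^2 + 1/10z - 12/5 = 0.
Quadratic formula: z = [-(1/10) +/- sqrt((1/10)^2 - 4*(-12/5))] / 2
Discriminant = 1/100 + 48/5 = 961/100; sqrt = 31/10.
z = (-1/10 +/- 31/10) / 2 => z = 3/2 or z = -8/5.
|p1| = 8/5, |p2| = 3/2.
For BIBO stability, all poles must lie inside the unit circle (|p| < 1).
System is UNSTABLE since at least one |p| >= 1.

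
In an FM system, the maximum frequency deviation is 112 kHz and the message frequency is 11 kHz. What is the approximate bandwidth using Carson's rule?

Carson's rule: BW = 2*(delta_f + f_m)
= 2*(112 + 11) kHz = 246 kHz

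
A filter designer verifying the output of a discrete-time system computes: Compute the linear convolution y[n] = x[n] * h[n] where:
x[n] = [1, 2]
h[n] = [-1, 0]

y[n] = sum_k x[k]*h[n-k]. Output length = len(x) + len(h) - 1 = 2 + 2 - 1 = 3.
y[0] = 1*-1 = -1
y[1] = 2*-1 + 1*0 = -2
y[2] = 2*0 = 0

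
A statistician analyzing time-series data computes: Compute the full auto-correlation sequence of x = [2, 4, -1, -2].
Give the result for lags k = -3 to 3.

r_xx[k] = sum_m x[m]*x[m+k], indexed from 0, for k = -3 to 3:
  r_xx[-3] = x[3]*x[0] = -4
  r_xx[-2] = x[2]*x[0] + x[3]*x[1] = -10
  r_xx[-1] = x[1]*x[0] + x[2]*x[1] + x[3]*x[2] = 6
  r_xx[0] = x[0]*x[0] + x[1]*x[1] + x[2]*x[2] + x[3]*x[3] = 25
  r_xx[1] = x[0]*x[1] + x[1]*x[2] + x[2]*x[3] = 6
  r_xx[2] = x[0]*x[2] + x[1]*x[3] = -10
  r_xx[3] = x[0]*x[3] = -4
r_xx = [-4, -10, 6, 25, 6, -10, -4]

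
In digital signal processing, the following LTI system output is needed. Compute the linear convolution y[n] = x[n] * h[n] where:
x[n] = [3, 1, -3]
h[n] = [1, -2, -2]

y[n] = sum_k x[k]*h[n-k]. Output length = len(x) + len(h) - 1 = 3 + 3 - 1 = 5.
y[0] = 3*1 = 3
y[1] = 1*1 + 3*-2 = -5
y[2] = -3*1 + 1*-2 + 3*-2 = -11
y[3] = -3*-2 + 1*-2 = 4
y[4] = -3*-2 = 6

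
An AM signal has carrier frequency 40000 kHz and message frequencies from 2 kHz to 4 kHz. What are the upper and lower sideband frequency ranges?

Upper sideband (USB) = fc + [fm_low, fm_high] = 40000 + [2, 4] = [40002, 40004] kHz
Lower sideband (LSB) = fc - [fm_high, fm_low] = 40000 - [4, 2] = [39996, 39998] kHz
Total occupied spectrum: 39996 kHz to 40004 kHz (plus carrier at 40000 kHz)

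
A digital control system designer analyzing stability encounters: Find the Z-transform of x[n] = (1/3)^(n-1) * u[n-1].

Time-shifting property: if X(z) = Z{x[n]}, then Z{x[n-d]} = z^(-d) * X(z)
X(z) = z/(z - 1/3) for x[n] = (1/3)^n * u[n]
Z{x[n-1]} = z^(-1) * z/(z - 1/3) = 1/(z - 1/3)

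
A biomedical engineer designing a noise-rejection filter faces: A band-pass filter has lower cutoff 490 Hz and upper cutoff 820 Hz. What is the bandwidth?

Bandwidth = f_high - f_low
= 820 Hz - 490 Hz = 330 Hz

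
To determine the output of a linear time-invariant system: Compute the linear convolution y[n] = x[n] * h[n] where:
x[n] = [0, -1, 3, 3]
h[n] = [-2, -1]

y[n] = sum_k x[k]*h[n-k]. Output length = len(x) + len(h) - 1 = 4 + 2 - 1 = 5.
y[0] = 0*-2 = 0
y[1] = -1*-2 + 0*-1 = 2
y[2] = 3*-2 + -1*-1 = -5
y[3] = 3*-2 + 3*-1 = -9
y[4] = 3*-1 = -3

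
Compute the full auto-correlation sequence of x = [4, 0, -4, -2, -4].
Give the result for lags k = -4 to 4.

r_xx[k] = sum_m x[m]*x[m+k], indexed from 0, for k = -4 to 4:
  r_xx[-4] = x[4]*x[0] = -16
  r_xx[-3] = x[3]*x[0] + x[4]*x[1] = -8
  r_xx[-2] = x[2]*x[0] + x[3]*x[1] + x[4]*x[2] = 0
  r_xx[-1] = x[1]*x[0] + x[2]*x[1] + x[3]*x[2] + x[4]*x[3] = 16
  r_xx[0] = x[0]*x[0] + x[1]*x[1] + x[2]*x[2] + x[3]*x[3] + x[4]*x[4] = 52
  r_xx[1] = x[0]*x[1] + x[1]*x[2] + x[2]*x[3] + x[3]*x[4] = 16
  r_xx[2] = x[0]*x[2] + x[1]*x[3] + x[2]*x[4] = 0
  r_xx[3] = x[0]*x[3] + x[1]*x[4] = -8
  r_xx[4] = x[0]*x[4] = -16
r_xx = [-16, -8, 0, 16, 52, 16, 0, -8, -16]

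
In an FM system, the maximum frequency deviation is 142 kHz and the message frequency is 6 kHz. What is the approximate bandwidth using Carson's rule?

Carson's rule: BW = 2*(delta_f + f_m)
= 2*(142 + 6) kHz = 296 kHz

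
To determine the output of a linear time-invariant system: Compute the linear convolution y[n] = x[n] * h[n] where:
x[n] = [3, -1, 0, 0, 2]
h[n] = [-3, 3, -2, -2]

y[n] = sum_k x[k]*h[n-k]. Output length = len(x) + len(h) - 1 = 5 + 4 - 1 = 8.
y[0] = 3*-3 = -9
y[1] = -1*-3 + 3*3 = 12
y[2] = 0*-3 + -1*3 + 3*-2 = -9
y[3] = 0*-3 + 0*3 + -1*-2 + 3*-2 = -4
y[4] = 2*-3 + 0*3 + 0*-2 + -1*-2 = -4
y[5] = 2*3 + 0*-2 + 0*-2 = 6
y[6] = 2*-2 + 0*-2 = -4
y[7] = 2*-2 = -4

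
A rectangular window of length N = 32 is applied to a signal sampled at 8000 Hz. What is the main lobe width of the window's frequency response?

For a rectangular window of length N,
the main lobe width in frequency is 2*f_s/N.
= 2*8000/32 = 500 Hz
This determines the minimum frequency separation for resolving two sinusoids.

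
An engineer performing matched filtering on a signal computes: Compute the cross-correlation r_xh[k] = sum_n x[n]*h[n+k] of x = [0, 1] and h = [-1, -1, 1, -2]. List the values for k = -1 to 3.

Both sequences indexed from 0 and zero outside their support.
Lags with overlap: k = -1 to 3.
  r_xh[-1] = x[1]*h[0] = -1
  r_xh[0] = x[0]*h[0] + x[1]*h[1] = -1
  r_xh[1] = x[0]*h[1] + x[1]*h[2] = 1
  r_xh[2] = x[0]*h[2] + x[1]*h[3] = -2
  r_xh[3] = x[0]*h[3] = 0
r_xh = [-1, -1, 1, -2, 0] (for k = -1, ..., 3)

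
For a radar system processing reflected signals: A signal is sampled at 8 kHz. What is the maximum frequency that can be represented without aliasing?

The maximum frequency that can be represented without aliasing
is the Nyquist frequency: f_max = f_s / 2 = 8 kHz / 2 = 4 kHz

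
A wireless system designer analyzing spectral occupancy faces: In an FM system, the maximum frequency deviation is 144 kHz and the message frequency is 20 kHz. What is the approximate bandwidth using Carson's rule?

Carson's rule: BW = 2*(delta_f + f_m)
= 2*(144 + 20) kHz = 328 kHz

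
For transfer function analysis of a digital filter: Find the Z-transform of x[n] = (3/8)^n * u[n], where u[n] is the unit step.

The Z-transform of a^n * u[n] is z/(z-a) for |z| > |a|.
Here a = 3/8, so X(z) = z/(z - (3/8)) = 8z/(8z - 3)
ROC: |z| > 3/8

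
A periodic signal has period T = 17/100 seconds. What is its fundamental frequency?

The fundamental frequency is the reciprocal of the period.
f = 1/T = 1/(17/100) = 100/17 Hz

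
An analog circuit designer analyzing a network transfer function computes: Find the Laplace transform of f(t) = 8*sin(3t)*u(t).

Standard pair: sin(wt)*u(t) <-> w/(s^2+w^2)
With w = 3: L{8*sin(3t)*u(t)} = 24/(s^2+9)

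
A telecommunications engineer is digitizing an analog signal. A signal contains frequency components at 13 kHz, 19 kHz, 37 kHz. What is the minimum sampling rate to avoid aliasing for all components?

The highest frequency component is f_max = 37 kHz.
Nyquist rate = 2 * f_max = 2 * 37 kHz = 74 kHz.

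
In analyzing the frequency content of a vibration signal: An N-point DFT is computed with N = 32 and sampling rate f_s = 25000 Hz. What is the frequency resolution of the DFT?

DFT frequency resolution = f_s / N
= 25000 / 32 = 3125/4 Hz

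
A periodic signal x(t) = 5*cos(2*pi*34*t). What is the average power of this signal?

Average power of A*cos(wt) is A^2/2.
P = 5^2 / 2 = 25/2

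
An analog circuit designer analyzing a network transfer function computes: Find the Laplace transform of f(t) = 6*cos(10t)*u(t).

Standard pair: cos(wt)*u(t) <-> s/(s^2+w^2)
With w = 10: L{6*cos(10t)*u(t)} = 6s/(s^2+100)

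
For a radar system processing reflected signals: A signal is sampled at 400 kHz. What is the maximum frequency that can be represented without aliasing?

The maximum frequency that can be represented without aliasing
is the Nyquist frequency: f_max = f_s / 2 = 400 kHz / 2 = 200 kHz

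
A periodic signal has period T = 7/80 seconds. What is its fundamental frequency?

The fundamental frequency is the reciprocal of the period.
f = 1/T = 1/(7/80) = 80/7 Hz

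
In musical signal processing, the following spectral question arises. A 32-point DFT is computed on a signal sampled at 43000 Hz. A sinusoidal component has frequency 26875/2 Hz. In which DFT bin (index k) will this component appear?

DFT frequency resolution = f_s/N = 43000/32 = 5375/4 Hz
Bin index k = f_signal / resolution = 26875/2 / 5375/4 = 10
The signal frequency 26875/2 Hz falls in DFT bin k = 10.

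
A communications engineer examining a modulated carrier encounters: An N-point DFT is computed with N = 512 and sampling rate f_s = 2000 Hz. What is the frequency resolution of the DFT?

DFT frequency resolution = f_s / N
= 2000 / 512 = 125/32 Hz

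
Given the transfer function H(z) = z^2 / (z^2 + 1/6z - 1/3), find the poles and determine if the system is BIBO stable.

Poles are roots of the denominator: z^2 + 1/6z - 1/3 = 0.
Quadratic formula: z = [-(1/6) +/- sqrt((1/6)^2 - 4*(-1/3))] / 2
Discriminant = 1/36 + 4/3 = 49/36; sqrt = 7/6.
z = (-1/6 +/- 7/6) / 2 => z = 1/2 or z = -2/3.
|p1| = 1/2, |p2| = 2/3.
For BIBO stability, all poles must lie inside the unit circle (|p| < 1).
System is STABLE since both |p| < 1.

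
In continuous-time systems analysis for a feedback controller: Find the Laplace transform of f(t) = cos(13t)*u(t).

Standard pair: cos(wt)*u(t) <-> s/(s^2+w^2)
With w = 13: L{cos(13t)*u(t)} = s/(s^2+169)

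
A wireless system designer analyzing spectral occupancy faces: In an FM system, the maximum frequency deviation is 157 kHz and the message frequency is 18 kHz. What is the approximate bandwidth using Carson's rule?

Carson's rule: BW = 2*(delta_f + f_m)
= 2*(157 + 18) kHz = 350 kHz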